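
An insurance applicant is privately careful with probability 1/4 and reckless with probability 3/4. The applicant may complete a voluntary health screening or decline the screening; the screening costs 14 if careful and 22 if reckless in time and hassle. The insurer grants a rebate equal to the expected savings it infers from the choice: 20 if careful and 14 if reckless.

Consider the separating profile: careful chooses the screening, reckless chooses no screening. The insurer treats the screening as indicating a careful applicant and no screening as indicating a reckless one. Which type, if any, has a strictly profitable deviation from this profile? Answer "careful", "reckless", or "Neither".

careful

The screening pays 20; no screening pays 14.
careful: assigned the screening, nets 20 − 14 = 6; deviating to no screening nets 14.
reckless: assigned no screening, nets 14; deviating to the screening nets 20 − 22 = -2.
The careful type gains 8 by deviating.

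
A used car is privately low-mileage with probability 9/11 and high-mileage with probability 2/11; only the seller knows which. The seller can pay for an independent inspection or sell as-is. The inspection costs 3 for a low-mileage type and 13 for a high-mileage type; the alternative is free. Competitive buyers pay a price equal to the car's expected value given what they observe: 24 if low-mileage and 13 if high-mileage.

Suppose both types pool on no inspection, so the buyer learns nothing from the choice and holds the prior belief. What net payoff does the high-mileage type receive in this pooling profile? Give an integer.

Pooled price = 9/11·24 + 2/11·13 = 22.
high-mileage pays no cost for no inspection, so net payoff = 22.

22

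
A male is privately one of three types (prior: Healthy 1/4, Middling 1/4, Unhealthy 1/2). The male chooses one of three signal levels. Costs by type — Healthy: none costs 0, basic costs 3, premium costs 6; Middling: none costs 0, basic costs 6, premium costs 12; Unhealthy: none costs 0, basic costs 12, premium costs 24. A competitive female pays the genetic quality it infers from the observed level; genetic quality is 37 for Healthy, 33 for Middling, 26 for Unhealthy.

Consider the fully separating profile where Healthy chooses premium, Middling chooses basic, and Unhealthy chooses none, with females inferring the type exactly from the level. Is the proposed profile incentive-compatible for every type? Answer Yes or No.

Yes

Separating mating payoffs: premium → 37, basic → 33, none → 26.
Healthy (assigned premium): none: 26 − 0 = 26; basic: 33 − 3 = 30; premium: 37 − 6 = 31. Healthy stays.
Middling (assigned basic): none: 26 − 0 = 26; basic: 33 − 6 = 27; premium: 37 − 12 = 25. Middling stays.
Unhealthy (assigned none): none: 26 − 0 = 26; basic: 33 − 12 = 21; premium: 37 − 24 = 13. Unhealthy stays.
Every type prefers its assigned level; separation holds.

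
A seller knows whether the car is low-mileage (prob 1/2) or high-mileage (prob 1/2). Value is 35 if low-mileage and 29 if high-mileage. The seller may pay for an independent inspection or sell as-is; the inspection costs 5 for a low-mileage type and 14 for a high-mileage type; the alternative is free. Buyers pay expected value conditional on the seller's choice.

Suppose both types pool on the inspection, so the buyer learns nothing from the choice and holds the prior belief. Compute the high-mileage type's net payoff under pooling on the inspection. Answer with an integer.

18

Pooled price = 1/2·35 + 1/2·29 = 32.
high-mileage pays cost 14 for the inspection, so net payoff = 32 − 14 = 18.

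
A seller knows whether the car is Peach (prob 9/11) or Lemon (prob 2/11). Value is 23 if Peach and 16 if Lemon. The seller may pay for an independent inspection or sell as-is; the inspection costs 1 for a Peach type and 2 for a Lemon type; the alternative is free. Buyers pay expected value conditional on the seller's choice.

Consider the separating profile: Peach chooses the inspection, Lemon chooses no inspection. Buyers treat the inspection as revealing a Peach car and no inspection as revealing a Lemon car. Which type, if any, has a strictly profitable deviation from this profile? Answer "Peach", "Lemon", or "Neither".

Lemon

The inspection pays 23; no inspection pays 16.
Peach: assigned the inspection, nets 23 − 1 = 22; deviating to no inspection nets 16.
Lemon: assigned no inspection, nets 16; deviating to the inspection nets 23 − 2 = 21.
The Lemon type gains 5 by deviating.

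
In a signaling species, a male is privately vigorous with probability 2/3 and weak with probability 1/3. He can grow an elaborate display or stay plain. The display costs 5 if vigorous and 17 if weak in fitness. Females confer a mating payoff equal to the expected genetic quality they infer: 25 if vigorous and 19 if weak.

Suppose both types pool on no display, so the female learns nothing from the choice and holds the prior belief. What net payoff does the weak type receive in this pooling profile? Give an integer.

Pooled mating payoff = 2/3·25 + 1/3·19 = 23.
weak pays no cost for no display, so net payoff = 23.

23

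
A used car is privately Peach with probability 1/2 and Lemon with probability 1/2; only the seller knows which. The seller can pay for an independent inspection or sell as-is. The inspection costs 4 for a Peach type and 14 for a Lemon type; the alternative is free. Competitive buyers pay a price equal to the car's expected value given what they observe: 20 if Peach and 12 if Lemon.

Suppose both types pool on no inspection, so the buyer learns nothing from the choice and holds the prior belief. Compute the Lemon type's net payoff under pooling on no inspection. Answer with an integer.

Pooled price = 1/2·20 + 1/2·12 = 16.
Lemon pays no cost for no inspection, so net payoff = 16.

16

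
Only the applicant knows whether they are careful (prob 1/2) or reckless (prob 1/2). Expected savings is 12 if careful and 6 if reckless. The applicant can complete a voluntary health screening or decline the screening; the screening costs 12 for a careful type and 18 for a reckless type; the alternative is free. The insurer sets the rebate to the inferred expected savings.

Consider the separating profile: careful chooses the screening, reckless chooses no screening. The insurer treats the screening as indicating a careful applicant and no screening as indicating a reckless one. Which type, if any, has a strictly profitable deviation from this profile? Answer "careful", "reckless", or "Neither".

The screening pays 12; no screening pays 6.
careful: assigned the screening, nets 12 − 12 = 0; deviating to no screening nets 6.
reckless: assigned no screening, nets 6; deviating to the screening nets 12 − 18 = -6.
The careful type gains 6 by deviating.

careful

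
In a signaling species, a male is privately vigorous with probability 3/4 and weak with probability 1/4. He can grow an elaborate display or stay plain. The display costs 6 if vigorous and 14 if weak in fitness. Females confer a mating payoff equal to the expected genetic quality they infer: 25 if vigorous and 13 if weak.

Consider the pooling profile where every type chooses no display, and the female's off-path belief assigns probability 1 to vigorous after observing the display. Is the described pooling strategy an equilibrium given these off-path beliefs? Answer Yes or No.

Yes

On path, the female holds the prior and pays 3/4·25 + 1/4·13 = 22. Off path (the display), believing vigorous, it pays 25.
vigorous: no display nets 22; the display nets 25 − 6 = 19. vigorous stays.
weak: no display nets 22; the display nets 25 − 14 = 11. weak stays.
No type deviates, so pooling is sustained.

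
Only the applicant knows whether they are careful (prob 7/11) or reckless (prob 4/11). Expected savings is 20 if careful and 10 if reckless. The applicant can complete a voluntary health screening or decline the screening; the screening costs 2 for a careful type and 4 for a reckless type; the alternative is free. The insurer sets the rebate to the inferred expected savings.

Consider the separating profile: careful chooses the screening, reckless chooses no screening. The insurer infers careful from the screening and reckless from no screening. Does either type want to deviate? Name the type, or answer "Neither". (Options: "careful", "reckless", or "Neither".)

reckless

The screening pays 20; no screening pays 10.
careful: assigned the screening, nets 20 − 2 = 18; deviating to no screening nets 10.
reckless: assigned no screening, nets 10; deviating to the screening nets 20 − 4 = 16.
The reckless type gains 6 by deviating.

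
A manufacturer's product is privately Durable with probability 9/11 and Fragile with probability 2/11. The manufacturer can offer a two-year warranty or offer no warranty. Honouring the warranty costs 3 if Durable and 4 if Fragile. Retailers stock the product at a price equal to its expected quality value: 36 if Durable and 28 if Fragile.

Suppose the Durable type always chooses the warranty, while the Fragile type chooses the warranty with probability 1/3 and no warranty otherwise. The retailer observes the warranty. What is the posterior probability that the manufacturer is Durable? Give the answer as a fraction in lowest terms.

27/29

P(the warranty) = (9/11)·1 + (2/11)·(1/3) = 29/33.
By Bayes' rule, P(Durable | the warranty) = (9/11) / (29/33) = 27/29.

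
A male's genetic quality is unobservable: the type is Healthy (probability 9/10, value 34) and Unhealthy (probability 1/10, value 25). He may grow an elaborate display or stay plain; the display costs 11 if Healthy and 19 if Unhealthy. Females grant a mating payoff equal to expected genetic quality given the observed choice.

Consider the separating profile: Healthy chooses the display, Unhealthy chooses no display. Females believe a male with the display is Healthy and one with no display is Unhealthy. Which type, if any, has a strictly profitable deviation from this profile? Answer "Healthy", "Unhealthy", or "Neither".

Healthy

The display pays 34; no display pays 25.
Healthy: assigned the display, nets 34 − 11 = 23; deviating to no display nets 25.
Unhealthy: assigned no display, nets 25; deviating to the display nets 34 − 19 = 15.
The Healthy type gains 2 by deviating.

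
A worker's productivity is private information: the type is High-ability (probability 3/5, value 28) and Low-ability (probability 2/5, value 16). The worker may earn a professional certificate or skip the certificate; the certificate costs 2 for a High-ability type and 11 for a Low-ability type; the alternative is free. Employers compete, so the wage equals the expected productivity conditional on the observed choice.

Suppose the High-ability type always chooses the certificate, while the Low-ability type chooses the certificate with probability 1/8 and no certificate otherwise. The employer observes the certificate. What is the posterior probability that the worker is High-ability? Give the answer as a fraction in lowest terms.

P(the certificate) = (3/5)·1 + (2/5)·(1/8) = 13/20.
By Bayes' rule, P(High-ability | the certificate) = (3/5) / (13/20) = 12/13.

12/13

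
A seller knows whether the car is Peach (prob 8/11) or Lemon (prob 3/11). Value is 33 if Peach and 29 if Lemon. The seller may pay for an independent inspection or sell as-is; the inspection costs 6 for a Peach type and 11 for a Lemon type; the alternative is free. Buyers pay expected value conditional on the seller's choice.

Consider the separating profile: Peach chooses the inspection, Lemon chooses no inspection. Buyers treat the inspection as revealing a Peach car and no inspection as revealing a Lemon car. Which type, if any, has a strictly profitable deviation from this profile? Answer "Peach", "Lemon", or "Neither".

Peach

The inspection pays 33; no inspection pays 29.
Peach: assigned the inspection, nets 33 − 6 = 27; deviating to no inspection nets 29.
Lemon: assigned no inspection, nets 29; deviating to the inspection nets 33 − 11 = 22.
The Peach type gains 2 by deviating.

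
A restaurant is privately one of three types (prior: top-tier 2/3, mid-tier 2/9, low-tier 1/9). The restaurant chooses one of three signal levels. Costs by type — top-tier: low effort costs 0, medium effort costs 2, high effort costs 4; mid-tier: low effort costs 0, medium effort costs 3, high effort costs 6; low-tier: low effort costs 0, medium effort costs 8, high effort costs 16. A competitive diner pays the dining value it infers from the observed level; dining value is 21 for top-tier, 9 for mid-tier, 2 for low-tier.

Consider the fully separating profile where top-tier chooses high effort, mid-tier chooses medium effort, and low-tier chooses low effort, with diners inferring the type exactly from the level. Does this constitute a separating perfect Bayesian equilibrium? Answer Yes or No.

No

Separating price premiums: high effort → 21, medium effort → 9, low effort → 2.
top-tier (assigned high effort): low effort: 2 − 0 = 2; medium effort: 9 − 2 = 7; high effort: 21 − 4 = 17. top-tier stays.
mid-tier (assigned medium effort): low effort: 2 − 0 = 2; medium effort: 9 − 3 = 6; high effort: 21 − 6 = 15. mid-tier prefers high effort.
low-tier (assigned low effort): low effort: 2 − 0 = 2; medium effort: 9 − 8 = 1; high effort: 21 − 16 = 5. low-tier prefers high effort.
At least one type deviates; the separating profile fails.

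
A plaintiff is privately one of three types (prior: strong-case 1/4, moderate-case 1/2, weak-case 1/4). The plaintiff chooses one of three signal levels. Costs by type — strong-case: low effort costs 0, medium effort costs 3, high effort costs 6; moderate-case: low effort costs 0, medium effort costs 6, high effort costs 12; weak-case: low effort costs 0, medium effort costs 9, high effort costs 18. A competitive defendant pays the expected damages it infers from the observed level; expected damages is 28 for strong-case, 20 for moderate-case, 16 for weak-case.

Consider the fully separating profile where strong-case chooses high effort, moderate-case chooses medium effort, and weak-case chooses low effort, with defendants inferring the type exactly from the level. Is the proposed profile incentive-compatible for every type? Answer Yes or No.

No

Separating settlements: high effort → 28, medium effort → 20, low effort → 16.
strong-case (assigned high effort): low effort: 16 − 0 = 16; medium effort: 20 − 3 = 17; high effort: 28 − 6 = 22. strong-case stays.
moderate-case (assigned medium effort): low effort: 16 − 0 = 16; medium effort: 20 − 6 = 14; high effort: 28 − 12 = 16. moderate-case prefers low effort.
weak-case (assigned low effort): low effort: 16 − 0 = 16; medium effort: 20 − 9 = 11; high effort: 28 − 18 = 10. weak-case stays.
At least one type deviates; the separating profile fails.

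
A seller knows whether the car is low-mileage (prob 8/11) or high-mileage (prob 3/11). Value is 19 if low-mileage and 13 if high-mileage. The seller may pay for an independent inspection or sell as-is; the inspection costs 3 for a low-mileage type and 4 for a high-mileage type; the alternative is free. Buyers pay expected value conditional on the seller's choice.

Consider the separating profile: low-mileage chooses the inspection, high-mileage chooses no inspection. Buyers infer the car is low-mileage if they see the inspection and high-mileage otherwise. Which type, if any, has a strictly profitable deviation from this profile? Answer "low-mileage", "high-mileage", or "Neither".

high-mileage

The inspection pays 19; no inspection pays 13.
low-mileage: assigned the inspection, nets 19 − 3 = 16; deviating to no inspection nets 13.
high-mileage: assigned no inspection, nets 13; deviating to the inspection nets 19 − 4 = 15.
The high-mileage type gains 2 by deviating.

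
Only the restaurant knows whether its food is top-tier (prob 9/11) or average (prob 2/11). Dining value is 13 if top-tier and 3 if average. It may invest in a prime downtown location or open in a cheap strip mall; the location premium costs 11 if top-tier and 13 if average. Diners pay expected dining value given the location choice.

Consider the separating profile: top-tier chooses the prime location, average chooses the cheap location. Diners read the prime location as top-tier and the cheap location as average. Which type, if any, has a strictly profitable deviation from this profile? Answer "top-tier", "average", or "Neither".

The prime location pays 13; the cheap location pays 3.
top-tier: assigned the prime location, nets 13 − 11 = 2; deviating to the cheap location nets 3.
average: assigned the cheap location, nets 3; deviating to the prime location nets 13 − 13 = 0.
The top-tier type gains 1 by deviating.

top-tier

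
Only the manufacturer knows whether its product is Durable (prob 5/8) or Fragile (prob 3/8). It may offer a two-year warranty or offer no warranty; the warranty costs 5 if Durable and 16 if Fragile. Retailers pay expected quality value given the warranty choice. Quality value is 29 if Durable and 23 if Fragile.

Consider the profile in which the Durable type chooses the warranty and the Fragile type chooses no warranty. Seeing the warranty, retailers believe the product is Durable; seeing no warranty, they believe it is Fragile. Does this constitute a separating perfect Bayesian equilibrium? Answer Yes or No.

Under these beliefs, the warranty earns price 29 and no warranty earns price 23.
Durable: the warranty nets 29 − 5 = 24; no warranty nets 23. Durable prefers the warranty.
Fragile: the warranty nets 29 − 16 = 13; no warranty nets 23. Fragile prefers no warranty.
Neither type deviates, so the separating profile is an equilibrium.

Yes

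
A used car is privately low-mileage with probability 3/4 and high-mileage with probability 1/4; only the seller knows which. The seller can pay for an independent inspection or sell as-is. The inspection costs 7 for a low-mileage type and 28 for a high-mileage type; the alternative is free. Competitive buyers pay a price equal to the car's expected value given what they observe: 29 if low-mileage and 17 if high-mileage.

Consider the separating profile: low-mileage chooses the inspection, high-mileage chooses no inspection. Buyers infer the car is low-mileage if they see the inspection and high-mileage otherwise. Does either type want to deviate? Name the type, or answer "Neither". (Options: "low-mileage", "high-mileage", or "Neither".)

Neither

The inspection pays 29; no inspection pays 17.
low-mileage: assigned the inspection, nets 29 − 7 = 22; deviating to no inspection nets 17.
high-mileage: assigned no inspection, nets 17; deviating to the inspection nets 29 − 28 = 1.
Both types strictly prefer their assigned action; no profitable deviation.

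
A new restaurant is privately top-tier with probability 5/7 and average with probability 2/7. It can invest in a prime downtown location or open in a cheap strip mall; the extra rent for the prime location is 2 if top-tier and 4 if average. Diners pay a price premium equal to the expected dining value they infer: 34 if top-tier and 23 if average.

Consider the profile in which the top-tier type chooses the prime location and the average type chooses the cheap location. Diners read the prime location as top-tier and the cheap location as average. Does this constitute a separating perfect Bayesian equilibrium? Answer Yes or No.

Under these beliefs, the prime location earns price premium 34 and the cheap location earns price premium 23.
top-tier: the prime location nets 34 − 2 = 32; the cheap location nets 23. top-tier prefers the prime location.
average: the prime location nets 34 − 4 = 30; the cheap location nets 23. average would deviate to the prime location.
average has a profitable deviation, so the profile is not an equilibrium.

No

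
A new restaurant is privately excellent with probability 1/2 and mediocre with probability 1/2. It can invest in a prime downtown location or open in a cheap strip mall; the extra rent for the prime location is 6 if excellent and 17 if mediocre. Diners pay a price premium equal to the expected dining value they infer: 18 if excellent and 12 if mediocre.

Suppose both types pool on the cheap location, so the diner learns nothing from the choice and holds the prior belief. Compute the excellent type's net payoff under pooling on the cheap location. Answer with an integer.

15

Pooled price premium = 1/2·18 + 1/2·12 = 15.
excellent pays no cost for the cheap location, so net payoff = 15.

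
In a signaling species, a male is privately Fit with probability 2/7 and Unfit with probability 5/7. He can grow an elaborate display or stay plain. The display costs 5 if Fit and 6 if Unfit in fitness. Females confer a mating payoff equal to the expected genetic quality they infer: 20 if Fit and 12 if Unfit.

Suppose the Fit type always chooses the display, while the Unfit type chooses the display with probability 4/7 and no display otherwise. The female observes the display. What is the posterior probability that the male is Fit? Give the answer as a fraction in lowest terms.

7/17

P(the display) = (2/7)·1 + (5/7)·(4/7) = 34/49.
By Bayes' rule, P(Fit | the display) = (2/7) / (34/49) = 7/17.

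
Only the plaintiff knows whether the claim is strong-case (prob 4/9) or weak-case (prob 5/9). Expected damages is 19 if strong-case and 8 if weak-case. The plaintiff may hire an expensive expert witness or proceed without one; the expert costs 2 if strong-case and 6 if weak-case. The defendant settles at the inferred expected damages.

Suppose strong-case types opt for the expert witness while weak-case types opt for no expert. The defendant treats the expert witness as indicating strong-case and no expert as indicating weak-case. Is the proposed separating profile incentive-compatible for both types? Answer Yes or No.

No

Under these beliefs, the expert witness earns settlement 19 and no expert earns settlement 8.
strong-case: the expert witness nets 19 − 2 = 17; no expert nets 8. strong-case prefers the expert witness.
weak-case: the expert witness nets 19 − 6 = 13; no expert nets 8. weak-case would deviate to the expert witness.
weak-case has a profitable deviation, so the profile is not an equilibrium.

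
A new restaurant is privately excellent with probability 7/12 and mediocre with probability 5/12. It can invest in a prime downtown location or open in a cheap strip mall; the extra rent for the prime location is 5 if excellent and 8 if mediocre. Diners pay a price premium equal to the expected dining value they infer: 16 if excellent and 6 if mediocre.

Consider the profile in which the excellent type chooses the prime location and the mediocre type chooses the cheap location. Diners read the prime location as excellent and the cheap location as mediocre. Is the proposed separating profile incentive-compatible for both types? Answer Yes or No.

Under these beliefs, the prime location earns price premium 16 and the cheap location earns price premium 6.
excellent: the prime location nets 16 − 5 = 11; the cheap location nets 6. excellent prefers the prime location.
mediocre: the prime location nets 16 − 8 = 8; the cheap location nets 6. mediocre would deviate to the prime location.
mediocre has a profitable deviation, so the profile is not an equilibrium.

No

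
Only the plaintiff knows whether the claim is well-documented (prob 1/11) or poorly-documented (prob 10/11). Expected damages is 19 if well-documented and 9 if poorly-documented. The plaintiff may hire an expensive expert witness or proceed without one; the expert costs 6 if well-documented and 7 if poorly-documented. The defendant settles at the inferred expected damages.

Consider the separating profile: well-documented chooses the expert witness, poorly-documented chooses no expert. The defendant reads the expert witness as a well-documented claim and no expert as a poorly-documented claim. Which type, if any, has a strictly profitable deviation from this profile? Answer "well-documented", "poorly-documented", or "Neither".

poorly-documented

The expert witness pays 19; no expert pays 9.
well-documented: assigned the expert witness, nets 19 − 6 = 13; deviating to no expert nets 9.
poorly-documented: assigned no expert, nets 9; deviating to the expert witness nets 19 − 7 = 12.
The poorly-documented type gains 3 by deviating.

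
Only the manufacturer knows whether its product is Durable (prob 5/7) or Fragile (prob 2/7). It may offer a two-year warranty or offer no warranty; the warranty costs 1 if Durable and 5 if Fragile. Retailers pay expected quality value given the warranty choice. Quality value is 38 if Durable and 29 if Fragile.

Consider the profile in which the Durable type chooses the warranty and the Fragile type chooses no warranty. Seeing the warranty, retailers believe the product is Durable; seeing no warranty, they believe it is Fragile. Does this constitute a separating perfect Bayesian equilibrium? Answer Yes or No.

Under these beliefs, the warranty earns price 38 and no warranty earns price 29.
Durable: the warranty nets 38 − 1 = 37; no warranty nets 29. Durable prefers the warranty.
Fragile: the warranty nets 38 − 5 = 33; no warranty nets 29. Fragile would deviate to the warranty.
Fragile has a profitable deviation, so the profile is not an equilibrium.

No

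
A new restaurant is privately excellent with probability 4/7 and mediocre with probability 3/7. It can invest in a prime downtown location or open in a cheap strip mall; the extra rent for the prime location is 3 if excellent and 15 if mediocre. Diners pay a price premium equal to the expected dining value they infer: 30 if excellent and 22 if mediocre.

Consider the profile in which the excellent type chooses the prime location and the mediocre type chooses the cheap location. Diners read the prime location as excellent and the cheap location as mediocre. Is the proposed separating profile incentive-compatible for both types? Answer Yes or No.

Yes

Under these beliefs, the prime location earns price premium 30 and the cheap location earns price premium 22.
excellent: the prime location nets 30 − 3 = 27; the cheap location nets 22. excellent prefers the prime location.
mediocre: the prime location nets 30 − 15 = 15; the cheap location nets 22. mediocre prefers the cheap location.
Neither type deviates, so the separating profile is an equilibrium.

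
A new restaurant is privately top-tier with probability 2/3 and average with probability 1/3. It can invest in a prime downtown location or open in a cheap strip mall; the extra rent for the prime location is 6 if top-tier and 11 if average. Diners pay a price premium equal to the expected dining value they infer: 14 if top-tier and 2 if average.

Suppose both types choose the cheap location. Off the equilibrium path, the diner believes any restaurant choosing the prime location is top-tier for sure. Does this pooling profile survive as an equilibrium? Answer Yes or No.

Yes

On path, the diner holds the prior and pays 2/3·14 + 1/3·2 = 10. Off path (the prime location), believing top-tier, it pays 14.
top-tier: the cheap location nets 10; the prime location nets 14 − 6 = 8. top-tier stays.
average: the cheap location nets 10; the prime location nets 14 − 11 = 3. average stays.
No type deviates, so pooling is sustained.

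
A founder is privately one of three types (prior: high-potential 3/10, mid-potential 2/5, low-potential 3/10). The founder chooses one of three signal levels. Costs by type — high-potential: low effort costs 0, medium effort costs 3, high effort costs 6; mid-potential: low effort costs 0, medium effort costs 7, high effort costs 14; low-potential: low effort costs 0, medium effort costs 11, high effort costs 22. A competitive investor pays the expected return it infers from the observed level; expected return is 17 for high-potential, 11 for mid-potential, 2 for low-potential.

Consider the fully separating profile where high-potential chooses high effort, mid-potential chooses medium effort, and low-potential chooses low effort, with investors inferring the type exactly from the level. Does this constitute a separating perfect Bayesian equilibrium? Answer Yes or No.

Separating valuations: high effort → 17, medium effort → 11, low effort → 2.
high-potential (assigned high effort): low effort: 2 − 0 = 2; medium effort: 11 − 3 = 8; high effort: 17 − 6 = 11. high-potential stays.
mid-potential (assigned medium effort): low effort: 2 − 0 = 2; medium effort: 11 − 7 = 4; high effort: 17 − 14 = 3. mid-potential stays.
low-potential (assigned low effort): low effort: 2 − 0 = 2; medium effort: 11 − 11 = 0; high effort: 17 − 22 = -5. low-potential stays.
Every type prefers its assigned level; separation holds.

Yes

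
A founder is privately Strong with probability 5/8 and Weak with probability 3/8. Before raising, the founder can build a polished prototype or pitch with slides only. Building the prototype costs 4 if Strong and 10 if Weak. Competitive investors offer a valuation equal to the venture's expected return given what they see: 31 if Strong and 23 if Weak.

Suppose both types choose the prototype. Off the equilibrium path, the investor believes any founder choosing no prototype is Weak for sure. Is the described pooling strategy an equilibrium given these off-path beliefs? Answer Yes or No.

On path, the investor holds the prior and pays 5/8·31 + 3/8·23 = 28. Off path (no prototype), believing Weak, it pays 23.
Strong: the prototype nets 28 − 4 = 24; no prototype nets 23. Strong stays.
Weak: the prototype nets 28 − 10 = 18; no prototype nets 23. Weak would deviate.
A type deviates, so pooling fails.

No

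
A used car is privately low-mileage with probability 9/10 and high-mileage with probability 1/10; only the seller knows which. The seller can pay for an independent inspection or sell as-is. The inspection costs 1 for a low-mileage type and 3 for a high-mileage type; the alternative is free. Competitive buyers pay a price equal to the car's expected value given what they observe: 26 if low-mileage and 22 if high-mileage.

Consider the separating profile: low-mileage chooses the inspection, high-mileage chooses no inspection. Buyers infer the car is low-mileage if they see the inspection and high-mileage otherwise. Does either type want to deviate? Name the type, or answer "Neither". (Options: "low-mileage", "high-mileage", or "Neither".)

high-mileage

The inspection pays 26; no inspection pays 22.
low-mileage: assigned the inspection, nets 26 − 1 = 25; deviating to no inspection nets 22.
high-mileage: assigned no inspection, nets 22; deviating to the inspection nets 26 − 3 = 23.
The high-mileage type gains 1 by deviating.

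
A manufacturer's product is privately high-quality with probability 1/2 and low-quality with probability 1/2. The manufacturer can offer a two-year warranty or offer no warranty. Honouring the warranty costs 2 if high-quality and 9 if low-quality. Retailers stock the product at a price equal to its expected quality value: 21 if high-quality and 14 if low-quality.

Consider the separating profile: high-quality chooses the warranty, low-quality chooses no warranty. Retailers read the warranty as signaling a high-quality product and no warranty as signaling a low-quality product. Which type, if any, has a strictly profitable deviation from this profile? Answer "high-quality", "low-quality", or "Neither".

The warranty pays 21; no warranty pays 14.
high-quality: assigned the warranty, nets 21 − 2 = 19; deviating to no warranty nets 14.
low-quality: assigned no warranty, nets 14; deviating to the warranty nets 21 − 9 = 12.
Both types strictly prefer their assigned action; no profitable deviation.

Neither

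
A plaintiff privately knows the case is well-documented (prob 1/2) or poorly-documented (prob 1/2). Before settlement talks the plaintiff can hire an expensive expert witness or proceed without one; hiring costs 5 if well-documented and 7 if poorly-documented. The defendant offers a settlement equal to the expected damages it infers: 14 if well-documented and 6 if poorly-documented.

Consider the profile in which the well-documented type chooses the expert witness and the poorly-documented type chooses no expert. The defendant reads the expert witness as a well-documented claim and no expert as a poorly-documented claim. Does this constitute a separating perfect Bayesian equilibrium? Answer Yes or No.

No

Under these beliefs, the expert witness earns settlement 14 and no expert earns settlement 6.
well-documented: the expert witness nets 14 − 5 = 9; no expert nets 6. well-documented prefers the expert witness.
poorly-documented: the expert witness nets 14 − 7 = 7; no expert nets 6. poorly-documented would deviate to the expert witness.
poorly-documented has a profitable deviation, so the profile is not an equilibrium.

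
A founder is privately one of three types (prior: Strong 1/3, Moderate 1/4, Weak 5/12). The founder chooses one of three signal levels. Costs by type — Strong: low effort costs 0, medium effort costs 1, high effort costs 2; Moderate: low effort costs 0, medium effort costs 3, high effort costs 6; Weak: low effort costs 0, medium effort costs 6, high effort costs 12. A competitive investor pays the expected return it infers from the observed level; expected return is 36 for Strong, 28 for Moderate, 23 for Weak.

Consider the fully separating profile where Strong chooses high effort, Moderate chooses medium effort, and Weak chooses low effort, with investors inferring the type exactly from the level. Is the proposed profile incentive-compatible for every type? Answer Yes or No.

No

Separating valuations: high effort → 36, medium effort → 28, low effort → 23.
Strong (assigned high effort): low effort: 23 − 0 = 23; medium effort: 28 − 1 = 27; high effort: 36 − 2 = 34. Strong stays.
Moderate (assigned medium effort): low effort: 23 − 0 = 23; medium effort: 28 − 3 = 25; high effort: 36 − 6 = 30. Moderate prefers high effort.
Weak (assigned low effort): low effort: 23 − 0 = 23; medium effort: 28 − 6 = 22; high effort: 36 − 12 = 24. Weak prefers high effort.
At least one type deviates; the separating profile fails.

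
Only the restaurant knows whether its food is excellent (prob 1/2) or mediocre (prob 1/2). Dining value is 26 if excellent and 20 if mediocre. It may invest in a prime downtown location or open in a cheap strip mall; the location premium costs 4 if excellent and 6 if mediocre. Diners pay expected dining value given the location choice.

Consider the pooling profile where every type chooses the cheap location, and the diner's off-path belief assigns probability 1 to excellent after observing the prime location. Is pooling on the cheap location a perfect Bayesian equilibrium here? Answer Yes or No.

On path, the diner holds the prior and pays 1/2·26 + 1/2·20 = 23. Off path (the prime location), believing excellent, it pays 26.
excellent: the cheap location nets 23; the prime location nets 26 − 4 = 22. excellent stays.
mediocre: the cheap location nets 23; the prime location nets 26 − 6 = 20. mediocre stays.
No type deviates, so pooling is sustained.

Yes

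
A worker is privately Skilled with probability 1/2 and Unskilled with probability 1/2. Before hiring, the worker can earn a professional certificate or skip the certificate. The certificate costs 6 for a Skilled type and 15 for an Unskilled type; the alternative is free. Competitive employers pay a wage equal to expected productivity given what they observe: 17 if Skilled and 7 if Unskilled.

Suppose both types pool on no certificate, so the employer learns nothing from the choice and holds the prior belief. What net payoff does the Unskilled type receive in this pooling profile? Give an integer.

12

Pooled wage = 1/2·17 + 1/2·7 = 12.
Unskilled pays no cost for no certificate, so net payoff = 12.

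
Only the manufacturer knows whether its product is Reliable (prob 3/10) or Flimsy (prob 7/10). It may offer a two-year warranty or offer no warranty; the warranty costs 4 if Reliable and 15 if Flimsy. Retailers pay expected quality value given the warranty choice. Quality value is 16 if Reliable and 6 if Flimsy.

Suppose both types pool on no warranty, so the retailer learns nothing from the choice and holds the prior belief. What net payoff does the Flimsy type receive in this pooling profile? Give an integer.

Pooled price = 3/10·16 + 7/10·6 = 9.
Flimsy pays no cost for no warranty, so net payoff = 9.

9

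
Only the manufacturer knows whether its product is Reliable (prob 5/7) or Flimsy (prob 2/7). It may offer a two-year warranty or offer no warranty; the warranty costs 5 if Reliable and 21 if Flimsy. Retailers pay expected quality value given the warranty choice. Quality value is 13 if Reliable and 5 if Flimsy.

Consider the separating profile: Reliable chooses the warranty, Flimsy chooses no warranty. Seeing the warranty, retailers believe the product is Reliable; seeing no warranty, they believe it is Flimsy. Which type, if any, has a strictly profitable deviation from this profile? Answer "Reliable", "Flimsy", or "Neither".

Neither

The warranty pays 13; no warranty pays 5.
Reliable: assigned the warranty, nets 13 − 5 = 8; deviating to no warranty nets 5.
Flimsy: assigned no warranty, nets 5; deviating to the warranty nets 13 − 21 = -8.
Both types strictly prefer their assigned action; no profitable deviation.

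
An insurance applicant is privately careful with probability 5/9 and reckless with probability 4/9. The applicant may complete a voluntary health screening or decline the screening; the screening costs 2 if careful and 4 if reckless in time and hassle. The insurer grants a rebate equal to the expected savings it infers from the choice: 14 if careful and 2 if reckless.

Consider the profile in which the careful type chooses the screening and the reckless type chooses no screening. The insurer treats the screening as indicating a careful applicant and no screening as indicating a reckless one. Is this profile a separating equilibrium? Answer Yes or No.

Under these beliefs, the screening earns rebate 14 and no screening earns rebate 2.
careful: the screening nets 14 − 2 = 12; no screening nets 2. careful prefers the screening.
reckless: the screening nets 14 − 4 = 10; no screening nets 2. reckless would deviate to the screening.
reckless has a profitable deviation, so the profile is not an equilibrium.

No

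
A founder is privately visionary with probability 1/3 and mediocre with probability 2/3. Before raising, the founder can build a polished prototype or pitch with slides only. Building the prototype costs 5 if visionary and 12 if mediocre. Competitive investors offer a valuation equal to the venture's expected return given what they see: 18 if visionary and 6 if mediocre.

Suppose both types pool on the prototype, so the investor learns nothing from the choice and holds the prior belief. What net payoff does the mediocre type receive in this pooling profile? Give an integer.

-2

Pooled valuation = 1/3·18 + 2/3·6 = 10.
mediocre pays cost 12 for the prototype, so net payoff = 10 − 12 = -2.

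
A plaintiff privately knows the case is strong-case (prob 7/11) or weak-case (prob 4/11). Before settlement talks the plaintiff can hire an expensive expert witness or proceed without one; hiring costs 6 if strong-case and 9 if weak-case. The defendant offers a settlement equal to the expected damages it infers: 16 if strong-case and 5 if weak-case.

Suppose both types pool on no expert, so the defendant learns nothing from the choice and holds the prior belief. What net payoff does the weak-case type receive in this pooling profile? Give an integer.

Pooled settlement = 7/11·16 + 4/11·5 = 12.
weak-case pays no cost for no expert, so net payoff = 12.

12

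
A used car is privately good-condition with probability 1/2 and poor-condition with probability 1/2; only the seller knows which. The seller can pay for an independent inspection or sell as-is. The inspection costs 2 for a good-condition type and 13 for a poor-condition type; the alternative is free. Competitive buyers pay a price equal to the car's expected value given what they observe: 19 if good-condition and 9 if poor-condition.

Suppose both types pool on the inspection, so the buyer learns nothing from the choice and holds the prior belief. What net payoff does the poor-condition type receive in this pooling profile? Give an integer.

Pooled price = 1/2·19 + 1/2·9 = 14.
poor-condition pays cost 13 for the inspection, so net payoff = 14 − 13 = 1.

1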